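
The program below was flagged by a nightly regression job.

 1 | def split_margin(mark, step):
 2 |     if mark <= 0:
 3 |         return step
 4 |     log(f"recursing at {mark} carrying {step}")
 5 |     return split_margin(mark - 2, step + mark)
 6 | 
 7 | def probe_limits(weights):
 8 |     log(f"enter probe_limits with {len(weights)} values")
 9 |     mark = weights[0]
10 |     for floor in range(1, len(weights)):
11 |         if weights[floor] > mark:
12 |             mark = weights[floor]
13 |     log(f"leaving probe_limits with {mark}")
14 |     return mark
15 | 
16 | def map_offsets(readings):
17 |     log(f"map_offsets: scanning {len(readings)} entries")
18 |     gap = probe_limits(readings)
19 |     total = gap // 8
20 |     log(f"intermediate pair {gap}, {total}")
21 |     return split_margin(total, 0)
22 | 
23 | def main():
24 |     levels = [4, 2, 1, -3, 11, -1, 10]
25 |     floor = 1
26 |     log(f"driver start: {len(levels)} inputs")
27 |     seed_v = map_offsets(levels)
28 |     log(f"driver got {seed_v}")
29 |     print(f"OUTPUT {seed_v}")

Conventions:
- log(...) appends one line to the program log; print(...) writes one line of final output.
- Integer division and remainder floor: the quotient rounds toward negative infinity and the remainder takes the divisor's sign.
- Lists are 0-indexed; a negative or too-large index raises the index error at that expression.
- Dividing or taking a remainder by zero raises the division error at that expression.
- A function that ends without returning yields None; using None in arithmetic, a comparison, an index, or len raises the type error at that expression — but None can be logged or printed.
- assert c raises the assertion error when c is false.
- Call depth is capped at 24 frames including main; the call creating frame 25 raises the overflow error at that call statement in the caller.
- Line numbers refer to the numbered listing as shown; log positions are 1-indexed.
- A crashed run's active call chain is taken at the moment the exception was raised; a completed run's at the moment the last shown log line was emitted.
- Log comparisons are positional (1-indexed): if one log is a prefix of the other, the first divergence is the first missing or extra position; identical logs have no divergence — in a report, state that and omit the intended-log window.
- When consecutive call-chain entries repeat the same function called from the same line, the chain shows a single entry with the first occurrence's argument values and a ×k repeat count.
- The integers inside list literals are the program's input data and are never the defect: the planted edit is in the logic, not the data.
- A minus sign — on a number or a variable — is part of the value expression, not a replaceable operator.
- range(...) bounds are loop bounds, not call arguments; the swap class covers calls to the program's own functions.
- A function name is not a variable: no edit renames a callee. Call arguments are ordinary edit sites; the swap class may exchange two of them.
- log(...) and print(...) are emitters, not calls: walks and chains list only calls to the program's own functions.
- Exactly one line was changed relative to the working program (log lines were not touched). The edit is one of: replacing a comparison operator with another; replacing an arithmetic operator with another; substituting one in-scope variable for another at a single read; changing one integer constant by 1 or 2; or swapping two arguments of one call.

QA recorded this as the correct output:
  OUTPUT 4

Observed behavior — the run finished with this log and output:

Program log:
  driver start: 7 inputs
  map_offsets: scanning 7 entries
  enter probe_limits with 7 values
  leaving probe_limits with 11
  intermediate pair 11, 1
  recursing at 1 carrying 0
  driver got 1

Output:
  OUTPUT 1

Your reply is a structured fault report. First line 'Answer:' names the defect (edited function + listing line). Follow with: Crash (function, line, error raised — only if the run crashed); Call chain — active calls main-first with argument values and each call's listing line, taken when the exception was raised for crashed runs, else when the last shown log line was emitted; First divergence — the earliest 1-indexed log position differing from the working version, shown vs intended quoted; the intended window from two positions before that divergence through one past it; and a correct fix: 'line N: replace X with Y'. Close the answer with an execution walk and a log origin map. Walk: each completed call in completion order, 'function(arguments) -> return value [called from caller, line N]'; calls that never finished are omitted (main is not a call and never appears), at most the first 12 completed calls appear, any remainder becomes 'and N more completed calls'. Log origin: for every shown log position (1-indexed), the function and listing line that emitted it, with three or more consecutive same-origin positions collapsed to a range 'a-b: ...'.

Answer: the defect is in map_offsets at line 19.
Key fact: Position 5 is the first bad log line: 'intermediate pair 11, 1' should read 'intermediate pair 11, 3'.
Call chain: main.
First divergence: position 5 — shown 'intermediate pair 11, 1', intended 'intermediate pair 11, 3'.
Intended log window:
  3: enter probe_limits with 7 values
  4: leaving probe_limits with 11
  5: intermediate pair 11, 3
  6: recursing at 3 carrying 0
Execution walk:
  probe_limits([4, 2, 1, -3, 11, -1, 10]) -> 11  [called from map_offsets, line 18]
  split_margin(-1, 1) -> 1  [called from split_margin, line 5]
  split_margin(1, 0) -> 1  [called from map_offsets, line 21]
  map_offsets([4, 2, 1, -3, 11, -1, 10]) -> 1  [called from main, line 27]
Log line origins:
  1: emitted by main (line 26)
  2: emitted by map_offsets (line 17)
  3: emitted by probe_limits (line 8)
  4: emitted by probe_limits (line 13)
  5: emitted by map_offsets (line 20)
  6: emitted by split_margin (line 4)
  7: emitted by main (line 28)
A correct fix: line 19: replace `//` with `%`.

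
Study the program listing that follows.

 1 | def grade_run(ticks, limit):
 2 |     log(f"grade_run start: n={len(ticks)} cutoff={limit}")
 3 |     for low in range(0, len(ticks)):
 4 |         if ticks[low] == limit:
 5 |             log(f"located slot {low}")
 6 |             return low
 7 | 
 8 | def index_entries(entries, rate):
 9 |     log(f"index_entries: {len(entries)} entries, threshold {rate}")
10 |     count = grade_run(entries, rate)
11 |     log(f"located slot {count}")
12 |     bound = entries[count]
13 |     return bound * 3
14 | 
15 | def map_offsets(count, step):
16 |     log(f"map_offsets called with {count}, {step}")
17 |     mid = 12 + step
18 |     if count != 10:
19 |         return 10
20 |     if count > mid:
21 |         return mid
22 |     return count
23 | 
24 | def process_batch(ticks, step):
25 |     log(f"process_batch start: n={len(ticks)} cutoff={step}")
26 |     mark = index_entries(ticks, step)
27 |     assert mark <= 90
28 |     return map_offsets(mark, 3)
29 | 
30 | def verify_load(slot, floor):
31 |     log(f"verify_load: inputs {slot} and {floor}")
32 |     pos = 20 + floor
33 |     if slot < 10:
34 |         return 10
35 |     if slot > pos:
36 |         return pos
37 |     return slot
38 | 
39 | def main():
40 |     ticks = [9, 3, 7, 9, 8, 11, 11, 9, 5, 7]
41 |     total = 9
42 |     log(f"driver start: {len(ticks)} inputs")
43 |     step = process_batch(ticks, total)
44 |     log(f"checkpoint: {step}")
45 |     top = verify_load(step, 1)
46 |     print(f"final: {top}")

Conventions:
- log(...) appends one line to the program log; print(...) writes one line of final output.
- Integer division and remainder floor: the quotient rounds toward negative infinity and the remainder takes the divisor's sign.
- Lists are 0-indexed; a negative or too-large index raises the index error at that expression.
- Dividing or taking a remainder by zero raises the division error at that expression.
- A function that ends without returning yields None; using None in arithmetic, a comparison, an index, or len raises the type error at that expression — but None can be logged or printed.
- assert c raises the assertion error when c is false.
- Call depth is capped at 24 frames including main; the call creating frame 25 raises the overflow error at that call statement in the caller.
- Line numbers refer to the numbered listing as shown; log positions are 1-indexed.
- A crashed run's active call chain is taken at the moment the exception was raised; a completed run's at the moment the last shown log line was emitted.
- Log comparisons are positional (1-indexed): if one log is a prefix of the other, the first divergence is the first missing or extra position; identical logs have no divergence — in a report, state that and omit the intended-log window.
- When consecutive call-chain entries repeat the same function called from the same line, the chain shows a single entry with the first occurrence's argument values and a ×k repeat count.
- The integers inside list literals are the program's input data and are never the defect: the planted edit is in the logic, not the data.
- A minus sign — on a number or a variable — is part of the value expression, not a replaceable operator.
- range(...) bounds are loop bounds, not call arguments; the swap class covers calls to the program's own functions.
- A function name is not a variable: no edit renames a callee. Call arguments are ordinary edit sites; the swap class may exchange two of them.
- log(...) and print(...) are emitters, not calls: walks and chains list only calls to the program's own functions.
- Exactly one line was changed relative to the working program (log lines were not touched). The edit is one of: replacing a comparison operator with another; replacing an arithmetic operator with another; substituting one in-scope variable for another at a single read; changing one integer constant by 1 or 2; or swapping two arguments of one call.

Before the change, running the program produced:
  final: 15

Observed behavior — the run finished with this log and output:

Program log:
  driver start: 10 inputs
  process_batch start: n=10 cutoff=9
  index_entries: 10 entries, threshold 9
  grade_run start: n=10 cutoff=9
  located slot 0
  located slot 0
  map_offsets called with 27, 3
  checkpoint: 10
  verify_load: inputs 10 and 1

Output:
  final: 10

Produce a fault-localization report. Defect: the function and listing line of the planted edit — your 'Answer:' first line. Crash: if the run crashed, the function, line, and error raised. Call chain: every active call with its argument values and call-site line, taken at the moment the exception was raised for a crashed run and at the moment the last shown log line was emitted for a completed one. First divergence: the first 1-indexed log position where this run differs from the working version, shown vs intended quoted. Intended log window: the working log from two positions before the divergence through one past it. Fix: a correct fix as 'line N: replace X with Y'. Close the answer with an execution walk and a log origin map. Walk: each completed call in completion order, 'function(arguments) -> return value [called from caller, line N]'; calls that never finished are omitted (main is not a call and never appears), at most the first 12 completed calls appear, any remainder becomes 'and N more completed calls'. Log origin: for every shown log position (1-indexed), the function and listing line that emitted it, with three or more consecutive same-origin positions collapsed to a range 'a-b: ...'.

Answer: the defect is in map_offsets at line 18.
Core observation: The earliest visible damage is log position 8 — 'checkpoint: 10' rather than the intended 'checkpoint: 15'.
Call chain: main -> verify_load(10, 1) (called at line 45).
First divergence: at position 8 the run shows 'checkpoint: 10' where the working version logs 'checkpoint: 15'.
Intended log window:
  6: located slot 0
  7: map_offsets called with 27, 3
  8: checkpoint: 15
  9: verify_load: inputs 15 and 1
Execution walk:
  grade_run([9, 3, 7, 9, 8, 11, 11, 9, 5, 7], 9) -> 0  [called from index_entries, line 10]
  index_entries([9, 3, 7, 9, 8, 11, 11, 9, 5, 7], 9) -> 27  [called from process_batch, line 26]
  map_offsets(27, 3) -> 10  [called from process_batch, line 28]
  process_batch([9, 3, 7, 9, 8, 11, 11, 9, 5, 7], 9) -> 10  [called from main, line 43]
  verify_load(10, 1) -> 10  [called from main, line 45]
Log origins:
  1: from main, line 42
  2: from process_batch, line 25
  3: from index_entries, line 9
  4: from grade_run, line 2
  5: from grade_run, line 5
  6: from index_entries, line 11
  7: from map_offsets, line 16
  8: from main, line 44
  9: from verify_load, line 31
A correct fix: line 18: replace `!=` with `<`.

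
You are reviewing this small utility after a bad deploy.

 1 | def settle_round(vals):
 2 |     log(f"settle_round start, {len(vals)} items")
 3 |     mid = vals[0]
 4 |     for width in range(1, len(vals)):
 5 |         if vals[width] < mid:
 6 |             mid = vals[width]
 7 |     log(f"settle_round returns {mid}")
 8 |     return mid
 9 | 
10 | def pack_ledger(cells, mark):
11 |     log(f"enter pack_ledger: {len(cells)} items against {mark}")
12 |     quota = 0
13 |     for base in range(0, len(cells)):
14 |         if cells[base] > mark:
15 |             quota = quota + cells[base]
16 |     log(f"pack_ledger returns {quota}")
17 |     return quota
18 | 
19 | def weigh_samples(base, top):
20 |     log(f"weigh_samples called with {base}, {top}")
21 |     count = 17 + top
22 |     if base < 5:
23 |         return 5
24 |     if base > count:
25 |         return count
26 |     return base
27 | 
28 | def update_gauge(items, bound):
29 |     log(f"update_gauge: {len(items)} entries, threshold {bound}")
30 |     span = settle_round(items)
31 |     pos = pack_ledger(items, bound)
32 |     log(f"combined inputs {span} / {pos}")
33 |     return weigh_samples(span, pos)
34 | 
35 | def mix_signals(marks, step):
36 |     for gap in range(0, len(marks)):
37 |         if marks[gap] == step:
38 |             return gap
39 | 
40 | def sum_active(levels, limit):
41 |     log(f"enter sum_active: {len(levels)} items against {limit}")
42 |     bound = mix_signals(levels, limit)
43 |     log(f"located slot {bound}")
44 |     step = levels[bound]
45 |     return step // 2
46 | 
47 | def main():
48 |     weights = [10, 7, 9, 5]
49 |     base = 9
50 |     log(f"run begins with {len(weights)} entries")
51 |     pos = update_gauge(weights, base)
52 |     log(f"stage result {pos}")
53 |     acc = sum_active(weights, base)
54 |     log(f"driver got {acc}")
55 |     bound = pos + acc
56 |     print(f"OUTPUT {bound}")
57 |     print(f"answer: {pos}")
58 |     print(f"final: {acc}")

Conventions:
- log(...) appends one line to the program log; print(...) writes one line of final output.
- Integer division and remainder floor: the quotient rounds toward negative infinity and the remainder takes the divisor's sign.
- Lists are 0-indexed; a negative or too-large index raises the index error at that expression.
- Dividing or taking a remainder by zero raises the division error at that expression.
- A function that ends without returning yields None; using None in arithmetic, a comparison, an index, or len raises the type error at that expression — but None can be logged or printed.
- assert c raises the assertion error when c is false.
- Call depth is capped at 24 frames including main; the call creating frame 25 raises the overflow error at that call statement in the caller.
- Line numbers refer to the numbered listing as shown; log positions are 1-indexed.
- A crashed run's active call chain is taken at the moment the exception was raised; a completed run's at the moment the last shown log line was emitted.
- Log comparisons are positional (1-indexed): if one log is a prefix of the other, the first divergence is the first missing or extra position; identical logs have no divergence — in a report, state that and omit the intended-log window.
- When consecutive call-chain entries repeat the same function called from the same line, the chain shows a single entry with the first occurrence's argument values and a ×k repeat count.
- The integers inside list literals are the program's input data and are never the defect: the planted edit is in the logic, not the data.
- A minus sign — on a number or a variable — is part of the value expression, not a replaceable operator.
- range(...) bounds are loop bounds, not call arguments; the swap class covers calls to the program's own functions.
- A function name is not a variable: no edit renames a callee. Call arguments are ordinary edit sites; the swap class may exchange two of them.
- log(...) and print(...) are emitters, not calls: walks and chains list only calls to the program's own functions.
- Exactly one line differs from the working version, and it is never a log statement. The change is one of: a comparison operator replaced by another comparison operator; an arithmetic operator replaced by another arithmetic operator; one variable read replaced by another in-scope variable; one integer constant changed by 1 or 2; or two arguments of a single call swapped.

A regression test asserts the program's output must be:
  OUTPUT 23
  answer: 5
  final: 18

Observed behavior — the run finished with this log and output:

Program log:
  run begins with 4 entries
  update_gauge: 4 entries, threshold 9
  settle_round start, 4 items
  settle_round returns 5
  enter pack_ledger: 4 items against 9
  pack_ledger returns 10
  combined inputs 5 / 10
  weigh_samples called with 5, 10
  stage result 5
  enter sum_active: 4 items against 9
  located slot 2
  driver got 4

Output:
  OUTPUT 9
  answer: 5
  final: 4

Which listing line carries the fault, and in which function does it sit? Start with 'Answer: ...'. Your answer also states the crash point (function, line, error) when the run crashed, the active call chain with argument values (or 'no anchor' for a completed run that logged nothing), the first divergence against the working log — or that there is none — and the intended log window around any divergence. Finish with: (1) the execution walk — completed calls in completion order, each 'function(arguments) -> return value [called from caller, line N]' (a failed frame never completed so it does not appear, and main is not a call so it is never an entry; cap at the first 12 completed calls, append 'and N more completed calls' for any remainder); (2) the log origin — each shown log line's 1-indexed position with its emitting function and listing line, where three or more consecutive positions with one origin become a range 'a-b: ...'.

Answer: the defect is in sum_active at line 45.
Key observation: Position 12 is the first bad log line: 'driver got 4' should read 'driver got 18'.
Call chain: main.
First divergence: position 12; shown 'driver got 4' vs intended 'driver got 18'.
Intended log window:
  10: enter sum_active: 4 items against 9
  11: located slot 2
  12: driver got 18
Execution walk:
  settle_round([10, 7, 9, 5]) -> 5  [called from update_gauge, line 30]
  pack_ledger([10, 7, 9, 5], 9) -> 10  [called from update_gauge, line 31]
  weigh_samples(5, 10) -> 5  [called from update_gauge, line 33]
  update_gauge([10, 7, 9, 5], 9) -> 5  [called from main, line 51]
  mix_signals([10, 7, 9, 5], 9) -> 2  [called from sum_active, line 42]
  sum_active([10, 7, 9, 5], 9) -> 4  [called from main, line 53]
Log line origins:
  1: from main, line 50
  2: from update_gauge, line 29
  3: from settle_round, line 2
  4: from settle_round, line 7
  5: from pack_ledger, line 11
  6: from pack_ledger, line 16
  7: from update_gauge, line 32
  8: from weigh_samples, line 20
  9: from main, line 52
  10: from sum_active, line 41
  11: from sum_active, line 43
  12: from main, line 54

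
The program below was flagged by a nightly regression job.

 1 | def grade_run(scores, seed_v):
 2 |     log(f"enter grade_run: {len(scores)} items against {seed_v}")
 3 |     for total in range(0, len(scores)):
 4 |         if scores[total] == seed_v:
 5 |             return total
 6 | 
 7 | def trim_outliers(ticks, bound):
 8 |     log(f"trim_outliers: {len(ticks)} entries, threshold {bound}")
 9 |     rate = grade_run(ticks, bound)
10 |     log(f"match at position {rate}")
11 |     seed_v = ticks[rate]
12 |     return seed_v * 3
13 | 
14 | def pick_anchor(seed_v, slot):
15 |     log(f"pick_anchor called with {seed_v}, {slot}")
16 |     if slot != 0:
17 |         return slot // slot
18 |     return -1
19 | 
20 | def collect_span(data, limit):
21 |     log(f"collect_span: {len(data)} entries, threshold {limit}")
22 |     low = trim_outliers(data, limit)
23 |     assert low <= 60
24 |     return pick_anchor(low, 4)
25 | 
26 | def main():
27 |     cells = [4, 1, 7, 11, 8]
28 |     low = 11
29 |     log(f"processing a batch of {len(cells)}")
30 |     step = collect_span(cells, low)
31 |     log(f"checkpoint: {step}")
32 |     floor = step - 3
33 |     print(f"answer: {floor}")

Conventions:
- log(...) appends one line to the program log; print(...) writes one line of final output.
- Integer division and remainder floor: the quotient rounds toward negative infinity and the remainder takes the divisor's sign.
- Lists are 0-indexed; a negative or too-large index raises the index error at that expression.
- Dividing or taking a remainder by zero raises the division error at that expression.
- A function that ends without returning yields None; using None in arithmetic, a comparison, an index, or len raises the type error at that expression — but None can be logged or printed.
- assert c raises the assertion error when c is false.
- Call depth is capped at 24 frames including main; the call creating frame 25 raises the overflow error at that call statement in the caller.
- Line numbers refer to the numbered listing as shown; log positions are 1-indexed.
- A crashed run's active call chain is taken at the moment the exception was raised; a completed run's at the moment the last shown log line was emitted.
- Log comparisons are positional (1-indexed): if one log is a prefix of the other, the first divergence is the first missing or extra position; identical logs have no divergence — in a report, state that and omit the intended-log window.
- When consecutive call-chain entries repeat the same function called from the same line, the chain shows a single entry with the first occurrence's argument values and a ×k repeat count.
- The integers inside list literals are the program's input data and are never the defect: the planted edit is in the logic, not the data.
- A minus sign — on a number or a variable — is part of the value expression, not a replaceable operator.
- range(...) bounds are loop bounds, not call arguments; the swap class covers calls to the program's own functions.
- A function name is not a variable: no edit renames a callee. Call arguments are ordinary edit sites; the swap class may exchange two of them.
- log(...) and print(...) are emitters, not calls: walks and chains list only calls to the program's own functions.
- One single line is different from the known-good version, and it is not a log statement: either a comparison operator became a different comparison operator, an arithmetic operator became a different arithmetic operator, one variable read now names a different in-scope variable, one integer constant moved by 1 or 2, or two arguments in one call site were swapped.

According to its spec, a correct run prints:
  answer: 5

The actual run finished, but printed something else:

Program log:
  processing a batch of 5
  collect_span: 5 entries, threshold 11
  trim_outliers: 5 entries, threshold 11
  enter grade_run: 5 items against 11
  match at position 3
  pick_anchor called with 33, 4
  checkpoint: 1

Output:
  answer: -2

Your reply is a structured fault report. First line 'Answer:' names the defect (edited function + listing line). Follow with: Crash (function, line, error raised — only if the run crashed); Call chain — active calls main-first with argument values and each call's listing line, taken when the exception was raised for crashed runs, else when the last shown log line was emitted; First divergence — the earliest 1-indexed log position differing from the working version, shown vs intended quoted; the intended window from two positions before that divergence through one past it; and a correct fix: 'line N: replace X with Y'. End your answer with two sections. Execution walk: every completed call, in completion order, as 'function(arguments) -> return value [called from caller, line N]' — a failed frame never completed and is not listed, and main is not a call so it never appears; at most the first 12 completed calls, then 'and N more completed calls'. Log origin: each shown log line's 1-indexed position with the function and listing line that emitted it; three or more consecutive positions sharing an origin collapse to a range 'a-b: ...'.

Answer: the defect is in pick_anchor at line 17.
Key fact: At log position 7 the runs split — shown 'checkpoint: 1', but the working version logs 'checkpoint: 8'.
Call chain: main.
First divergence: at position 7 the run shows 'checkpoint: 1' where the working version logs 'checkpoint: 8'.
Intended log window:
  5: match at position 3
  6: pick_anchor called with 33, 4
  7: checkpoint: 8
Execution walk:
  grade_run([4, 1, 7, 11, 8], 11) -> 3  [called from trim_outliers, line 9]
  trim_outliers([4, 1, 7, 11, 8], 11) -> 33  [called from collect_span, line 22]
  pick_anchor(33, 4) -> 1  [called from collect_span, line 24]
  collect_span([4, 1, 7, 11, 8], 11) -> 1  [called from main, line 30]
Log origins:
  1: emitted by main (line 29)
  2: emitted by collect_span (line 21)
  3: emitted by trim_outliers (line 8)
  4: emitted by grade_run (line 2)
  5: emitted by trim_outliers (line 10)
  6: emitted by pick_anchor (line 15)
  7: emitted by main (line 31)
A correct fix: line 17: replace `slot // slot` with `seed_v // slot`.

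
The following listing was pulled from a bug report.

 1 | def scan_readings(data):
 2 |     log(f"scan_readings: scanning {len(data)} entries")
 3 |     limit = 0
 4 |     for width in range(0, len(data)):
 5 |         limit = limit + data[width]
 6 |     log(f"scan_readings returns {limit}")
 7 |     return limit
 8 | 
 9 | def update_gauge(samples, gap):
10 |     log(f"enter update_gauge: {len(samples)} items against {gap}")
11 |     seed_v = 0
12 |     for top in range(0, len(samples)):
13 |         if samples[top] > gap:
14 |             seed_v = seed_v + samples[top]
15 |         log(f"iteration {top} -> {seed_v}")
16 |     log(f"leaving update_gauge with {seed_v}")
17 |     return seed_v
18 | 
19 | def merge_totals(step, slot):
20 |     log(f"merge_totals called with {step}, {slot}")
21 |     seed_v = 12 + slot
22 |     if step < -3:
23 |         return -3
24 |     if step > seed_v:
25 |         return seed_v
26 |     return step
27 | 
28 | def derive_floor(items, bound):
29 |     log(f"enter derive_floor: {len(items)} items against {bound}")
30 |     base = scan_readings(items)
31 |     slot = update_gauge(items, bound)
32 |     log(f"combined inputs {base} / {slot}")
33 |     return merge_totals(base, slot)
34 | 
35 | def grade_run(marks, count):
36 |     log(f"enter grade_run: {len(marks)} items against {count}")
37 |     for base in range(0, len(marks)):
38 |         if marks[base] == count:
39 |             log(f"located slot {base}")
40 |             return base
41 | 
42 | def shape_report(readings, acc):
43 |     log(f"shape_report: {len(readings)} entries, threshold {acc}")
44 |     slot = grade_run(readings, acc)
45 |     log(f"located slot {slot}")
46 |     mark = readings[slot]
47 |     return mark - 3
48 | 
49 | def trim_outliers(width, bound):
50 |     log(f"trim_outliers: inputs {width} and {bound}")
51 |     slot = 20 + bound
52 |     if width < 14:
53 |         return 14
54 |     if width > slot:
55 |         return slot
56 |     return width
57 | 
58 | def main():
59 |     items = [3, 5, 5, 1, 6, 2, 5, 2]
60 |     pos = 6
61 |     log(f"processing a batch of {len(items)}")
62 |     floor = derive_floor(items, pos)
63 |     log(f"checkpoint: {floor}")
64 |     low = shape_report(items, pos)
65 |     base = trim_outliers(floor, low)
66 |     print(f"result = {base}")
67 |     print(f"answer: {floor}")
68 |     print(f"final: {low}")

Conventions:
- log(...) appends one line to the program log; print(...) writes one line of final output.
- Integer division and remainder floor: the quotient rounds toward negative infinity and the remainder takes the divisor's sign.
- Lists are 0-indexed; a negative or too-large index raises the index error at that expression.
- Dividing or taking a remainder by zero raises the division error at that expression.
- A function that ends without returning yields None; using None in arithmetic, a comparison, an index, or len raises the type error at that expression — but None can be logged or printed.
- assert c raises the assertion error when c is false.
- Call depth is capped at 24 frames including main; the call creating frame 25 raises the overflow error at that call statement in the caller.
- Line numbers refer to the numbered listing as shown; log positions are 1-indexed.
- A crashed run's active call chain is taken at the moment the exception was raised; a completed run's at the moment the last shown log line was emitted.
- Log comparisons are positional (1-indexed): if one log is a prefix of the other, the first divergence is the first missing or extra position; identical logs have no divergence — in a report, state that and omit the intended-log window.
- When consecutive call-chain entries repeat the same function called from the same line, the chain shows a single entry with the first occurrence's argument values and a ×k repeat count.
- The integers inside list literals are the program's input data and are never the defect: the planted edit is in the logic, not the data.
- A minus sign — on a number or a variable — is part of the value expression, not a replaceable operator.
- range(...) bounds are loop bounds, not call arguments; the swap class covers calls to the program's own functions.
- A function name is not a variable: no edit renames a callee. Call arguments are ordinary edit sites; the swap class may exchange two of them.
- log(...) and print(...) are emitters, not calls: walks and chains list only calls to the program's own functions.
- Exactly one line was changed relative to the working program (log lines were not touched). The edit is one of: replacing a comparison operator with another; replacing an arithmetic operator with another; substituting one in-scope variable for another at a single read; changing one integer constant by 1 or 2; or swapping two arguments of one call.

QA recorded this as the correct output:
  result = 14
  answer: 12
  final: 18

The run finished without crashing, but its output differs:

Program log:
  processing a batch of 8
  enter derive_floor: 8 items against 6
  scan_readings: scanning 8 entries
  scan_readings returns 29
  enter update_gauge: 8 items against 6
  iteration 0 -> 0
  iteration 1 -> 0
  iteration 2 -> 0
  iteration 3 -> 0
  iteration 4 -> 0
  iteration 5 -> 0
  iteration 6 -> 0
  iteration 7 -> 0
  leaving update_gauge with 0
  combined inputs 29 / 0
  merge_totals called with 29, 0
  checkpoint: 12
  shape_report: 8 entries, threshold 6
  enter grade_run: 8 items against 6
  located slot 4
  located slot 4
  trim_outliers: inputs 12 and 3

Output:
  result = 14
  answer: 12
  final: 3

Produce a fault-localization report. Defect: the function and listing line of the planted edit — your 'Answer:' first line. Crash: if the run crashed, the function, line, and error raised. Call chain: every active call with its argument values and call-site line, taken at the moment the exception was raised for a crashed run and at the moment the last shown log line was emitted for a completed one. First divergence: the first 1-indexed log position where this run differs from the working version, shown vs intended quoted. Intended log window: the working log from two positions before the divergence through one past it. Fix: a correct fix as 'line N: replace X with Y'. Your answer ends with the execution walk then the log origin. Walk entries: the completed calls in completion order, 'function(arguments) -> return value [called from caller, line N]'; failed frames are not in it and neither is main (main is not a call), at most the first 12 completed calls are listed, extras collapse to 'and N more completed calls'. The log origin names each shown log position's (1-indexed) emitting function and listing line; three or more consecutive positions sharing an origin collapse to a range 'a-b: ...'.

Answer: the defect is in shape_report at line 47.
Key observation: The earliest visible damage is log position 22 — 'trim_outliers: inputs 12 and 3' rather than the intended 'trim_outliers: inputs 12 and 18'.
Call chain: main -> trim_outliers(12, 3) (called at line 65).
First divergence: position 22; shown 'trim_outliers: inputs 12 and 3' vs intended 'trim_outliers: inputs 12 and 18'.
Intended log window:
  20: located slot 4
  21: located slot 4
  22: trim_outliers: inputs 12 and 18
Execution walk:
  scan_readings([3, 5, 5, 1, 6, 2, 5, 2]) -> 29  [called from derive_floor, line 30]
  update_gauge([3, 5, 5, 1, 6, 2, 5, 2], 6) -> 0  [called from derive_floor, line 31]
  merge_totals(29, 0) -> 12  [called from derive_floor, line 33]
  derive_floor([3, 5, 5, 1, 6, 2, 5, 2], 6) -> 12  [called from main, line 62]
  grade_run([3, 5, 5, 1, 6, 2, 5, 2], 6) -> 4  [called from shape_report, line 44]
  shape_report([3, 5, 5, 1, 6, 2, 5, 2], 6) -> 3  [called from main, line 64]
  trim_outliers(12, 3) -> 14  [called from main, line 65]
Log origins:
  1: logged in main at line 61
  2: logged in derive_floor at line 29
  3: logged in scan_readings at line 2
  4: logged in scan_readings at line 6
  5: logged in update_gauge at line 10
  6-13: logged in update_gauge at line 15
  14: logged in update_gauge at line 16
  15: logged in derive_floor at line 32
  16: logged in merge_totals at line 20
  17: logged in main at line 63
  18: logged in shape_report at line 43
  19: logged in grade_run at line 36
  20: logged in grade_run at line 39
  21: logged in shape_report at line 45
  22: logged in trim_outliers at line 50
A correct fix: line 47: replace `-` with `*`.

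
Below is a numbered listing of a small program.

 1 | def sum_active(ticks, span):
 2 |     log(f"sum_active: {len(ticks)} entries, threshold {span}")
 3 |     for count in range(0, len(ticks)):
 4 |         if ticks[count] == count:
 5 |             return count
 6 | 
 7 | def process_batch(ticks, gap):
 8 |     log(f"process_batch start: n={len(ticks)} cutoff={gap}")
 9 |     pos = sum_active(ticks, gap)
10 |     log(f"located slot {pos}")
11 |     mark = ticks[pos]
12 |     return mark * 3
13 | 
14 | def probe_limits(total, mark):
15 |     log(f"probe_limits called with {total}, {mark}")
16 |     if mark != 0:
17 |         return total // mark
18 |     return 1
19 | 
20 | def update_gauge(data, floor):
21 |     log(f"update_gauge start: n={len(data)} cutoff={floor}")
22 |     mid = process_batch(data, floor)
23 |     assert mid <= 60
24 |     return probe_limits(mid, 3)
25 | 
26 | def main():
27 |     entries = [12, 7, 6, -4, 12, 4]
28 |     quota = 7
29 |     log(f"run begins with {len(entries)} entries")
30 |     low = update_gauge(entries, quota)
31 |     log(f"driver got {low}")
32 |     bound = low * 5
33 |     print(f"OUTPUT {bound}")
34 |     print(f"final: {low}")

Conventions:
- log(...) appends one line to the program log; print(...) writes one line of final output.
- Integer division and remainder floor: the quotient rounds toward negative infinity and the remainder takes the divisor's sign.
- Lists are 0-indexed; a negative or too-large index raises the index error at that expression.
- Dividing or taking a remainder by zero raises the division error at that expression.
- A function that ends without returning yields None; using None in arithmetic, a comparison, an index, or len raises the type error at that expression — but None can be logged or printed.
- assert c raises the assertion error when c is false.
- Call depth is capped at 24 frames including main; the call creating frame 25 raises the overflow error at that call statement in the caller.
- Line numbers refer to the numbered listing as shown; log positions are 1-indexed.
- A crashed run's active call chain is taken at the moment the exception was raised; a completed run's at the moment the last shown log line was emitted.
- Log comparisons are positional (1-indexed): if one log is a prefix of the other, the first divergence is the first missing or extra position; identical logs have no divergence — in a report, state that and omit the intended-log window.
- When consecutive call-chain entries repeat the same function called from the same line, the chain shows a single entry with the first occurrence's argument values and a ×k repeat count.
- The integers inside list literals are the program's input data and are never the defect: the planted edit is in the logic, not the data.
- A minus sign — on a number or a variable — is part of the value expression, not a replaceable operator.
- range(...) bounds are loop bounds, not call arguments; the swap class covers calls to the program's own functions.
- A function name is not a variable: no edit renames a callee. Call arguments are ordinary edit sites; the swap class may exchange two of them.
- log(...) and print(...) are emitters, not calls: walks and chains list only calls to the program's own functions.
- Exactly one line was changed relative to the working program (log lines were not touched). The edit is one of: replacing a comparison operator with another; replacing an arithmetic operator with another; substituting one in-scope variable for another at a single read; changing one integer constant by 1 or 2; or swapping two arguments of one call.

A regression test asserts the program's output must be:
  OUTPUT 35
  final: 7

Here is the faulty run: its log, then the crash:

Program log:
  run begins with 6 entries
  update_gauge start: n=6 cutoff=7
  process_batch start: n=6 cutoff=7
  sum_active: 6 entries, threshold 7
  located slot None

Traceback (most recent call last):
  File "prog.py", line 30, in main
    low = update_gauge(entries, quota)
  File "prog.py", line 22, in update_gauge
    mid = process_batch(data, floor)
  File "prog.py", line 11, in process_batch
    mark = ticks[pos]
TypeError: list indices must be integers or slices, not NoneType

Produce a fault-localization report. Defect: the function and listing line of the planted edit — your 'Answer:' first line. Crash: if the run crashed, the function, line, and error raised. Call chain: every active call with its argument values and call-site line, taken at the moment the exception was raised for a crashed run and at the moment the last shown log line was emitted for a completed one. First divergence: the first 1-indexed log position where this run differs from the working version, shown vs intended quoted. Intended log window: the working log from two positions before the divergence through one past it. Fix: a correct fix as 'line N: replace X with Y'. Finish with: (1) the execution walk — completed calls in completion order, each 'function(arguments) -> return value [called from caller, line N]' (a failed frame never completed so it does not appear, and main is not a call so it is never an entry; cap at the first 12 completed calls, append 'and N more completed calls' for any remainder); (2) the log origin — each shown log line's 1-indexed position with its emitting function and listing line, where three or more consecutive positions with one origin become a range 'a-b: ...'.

Answer: the defect is in sum_active at line 4.
Key fact: Position 5 is the first bad log line: 'located slot None' should read 'located slot 1'.
Crash: process_batch, line 11, TypeError.
Call chain: main -> update_gauge([12, 7, 6, -4, 12, 4], 7) (called at line 30) -> process_batch([12, 7, 6, -4, 12, 4], 7) (called at line 22).
First divergence: position 5 — shown 'located slot None', intended 'located slot 1'.
Intended log window:
  3: process_batch start: n=6 cutoff=7
  4: sum_active: 6 entries, threshold 7
  5: located slot 1
  6: probe_limits called with 21, 3
Execution walk:
  sum_active([12, 7, 6, -4, 12, 4], 7) -> None  [called from process_batch, line 9]
Origin of each log line:
  1: logged in main at line 29
  2: logged in update_gauge at line 21
  3: logged in process_batch at line 8
  4: logged in sum_active at line 2
  5: logged in process_batch at line 10
A correct fix: line 4: replace `ticks[count] == count` with `ticks[count] == span`.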